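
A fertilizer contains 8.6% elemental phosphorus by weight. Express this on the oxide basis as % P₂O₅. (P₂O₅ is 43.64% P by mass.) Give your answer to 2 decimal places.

%P₂O₅ = 8.6 / 0.4364 = 19.7067%.

19.71% P₂O₅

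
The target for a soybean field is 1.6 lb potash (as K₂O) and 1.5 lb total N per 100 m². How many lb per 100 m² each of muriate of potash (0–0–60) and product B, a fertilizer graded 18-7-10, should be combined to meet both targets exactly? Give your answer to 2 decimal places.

1.28 lb muriate of potash, 8.33 lb product B

Per-100 m² balance (a = muriate of potash, b = product B):
K₂O: 0.6·a + 0.1·b = 1.6
N: 0·a + 0.18·b = 1.5
Solving simultaneously: a = 1.27778, b = 8.33333.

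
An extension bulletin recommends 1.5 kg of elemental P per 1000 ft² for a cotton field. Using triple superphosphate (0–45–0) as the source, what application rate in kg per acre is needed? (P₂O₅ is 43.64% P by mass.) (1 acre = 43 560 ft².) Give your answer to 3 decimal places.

332.722 kg of product per acre

As P₂O₅: 1.5 / 0.4364 = 3.43721 kg per 1000 ft².
Product per 1000 ft² = 3.43721 / 45% = 7.63825 kg.
Convert to per acre: 7.63825 × 43.56 = 332.7223 kg.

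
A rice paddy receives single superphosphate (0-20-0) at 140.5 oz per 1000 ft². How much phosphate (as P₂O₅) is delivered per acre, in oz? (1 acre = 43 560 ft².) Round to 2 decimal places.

1224.04 oz P₂O₅ per acre

P₂O₅ per 1000 ft² = 140.5 × 20% = 28.1 oz.
Convert to per acre: 28.1 × 43.56 = 1224.036 oz.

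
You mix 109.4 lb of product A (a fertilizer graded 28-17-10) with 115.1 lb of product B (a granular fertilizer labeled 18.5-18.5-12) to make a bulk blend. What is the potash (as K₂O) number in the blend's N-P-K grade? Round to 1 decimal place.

Total mass = 109.4 + 115.1 = 224.5 lb.
K₂O mass = 10%×109.4 + 12%×115.1 = 24.752 lb.
% K₂O = 24.752 / 224.5 = 11.0254%.

11.0% K₂O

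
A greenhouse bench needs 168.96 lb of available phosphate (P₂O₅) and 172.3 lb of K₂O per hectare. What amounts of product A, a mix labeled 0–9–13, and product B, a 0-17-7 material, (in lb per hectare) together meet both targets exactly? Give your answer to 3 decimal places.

1105.304 lb product A, 408.722 lb product B

Per-hectare balance (a = product A, b = product B):
P₂O₅: 0.09·a + 0.17·b = 168.96
K₂O: 0.13·a + 0.07·b = 172.3
Solving simultaneously: a = 1105.3038, b = 408.7215.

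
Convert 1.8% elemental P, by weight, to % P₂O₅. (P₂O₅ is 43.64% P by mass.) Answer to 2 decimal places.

4.12% P₂O₅

%P₂O₅ = 1.8 / 0.4364 = 4.12466%.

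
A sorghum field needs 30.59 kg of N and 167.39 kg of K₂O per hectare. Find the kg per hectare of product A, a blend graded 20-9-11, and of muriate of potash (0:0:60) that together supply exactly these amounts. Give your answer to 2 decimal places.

152.95 kg product A, 250.94 kg muriate of potash

Let a = kg of product A, b = kg of muriate of potash (per hectare).
N: 0.2·a + 0·b = 30.59
K₂O: 0.11·a + 0.6·b = 167.39
Eliminate b: (row1) − 0/0.6·(row2) → 0.2·a = 30.59, so a = 152.95.
Then b = (167.39 − 0.11·152.95) / 0.6 = 250.943.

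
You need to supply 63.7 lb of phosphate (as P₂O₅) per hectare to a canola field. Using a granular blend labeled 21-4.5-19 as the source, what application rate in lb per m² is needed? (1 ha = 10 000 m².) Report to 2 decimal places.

0.14 lb of product per sq m

Product per hectare = 63.7 / 4.5% = 1415.56 lb.
Convert to per m²: 1415.56 × 0.0001 = 0.141556 lb.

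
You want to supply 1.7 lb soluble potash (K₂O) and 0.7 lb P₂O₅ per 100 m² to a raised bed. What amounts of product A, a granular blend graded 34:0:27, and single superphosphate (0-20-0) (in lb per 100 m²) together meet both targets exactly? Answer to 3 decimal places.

6.296 lb product A, 3.500 lb single superphosphate

With a, b = lb per 100 m² of product A and single superphosphate:
K₂O: 0.27·a + 0·b = 1.7
P₂O₅: 0·a + 0.2·b = 0.7
Solving simultaneously: a = 6.2963, b = 3.5.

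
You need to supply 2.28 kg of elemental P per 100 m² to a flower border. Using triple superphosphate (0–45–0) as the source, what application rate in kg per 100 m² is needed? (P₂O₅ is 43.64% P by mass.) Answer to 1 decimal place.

As P₂O₅: 2.28 / 0.4364 = 5.22456 kg per 100 m².
Product per 100 m² = 5.22456 / 45% = 11.6101 kg.

11.6 kg of product per hundred sq m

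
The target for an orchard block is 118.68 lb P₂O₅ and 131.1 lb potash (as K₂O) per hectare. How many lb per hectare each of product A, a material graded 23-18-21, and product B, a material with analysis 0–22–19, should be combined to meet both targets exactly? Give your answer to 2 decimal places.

Let a = lb of product A, b = lb of product B (per hectare).
P₂O₅: 0.18·a + 0.22·b = 118.68
K₂O: 0.21·a + 0.19·b = 131.1
Solving simultaneously: a = 524.4, b = 110.4.

524.40 lb product A, 110.40 lb product B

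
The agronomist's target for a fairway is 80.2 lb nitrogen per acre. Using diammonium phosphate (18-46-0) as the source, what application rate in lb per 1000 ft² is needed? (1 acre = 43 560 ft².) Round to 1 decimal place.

10.2 lb of product per thousand sq ft

Product per acre = 80.2 / 18% = 445.556 lb.
Convert to per 1000 ft²: 445.556 × 0.0229568 = 10.2285 lb.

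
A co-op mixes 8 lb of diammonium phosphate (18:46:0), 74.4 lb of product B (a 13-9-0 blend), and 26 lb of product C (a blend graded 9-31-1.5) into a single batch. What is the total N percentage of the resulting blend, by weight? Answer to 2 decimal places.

Total mass = 8 + 74.4 + 26 = 108.4 lb.
N mass = 18%×8 + 13%×74.4 + 9%×26 = 13.452 lb.
% N = 13.452 / 108.4 = 12.4096%.

12.41% N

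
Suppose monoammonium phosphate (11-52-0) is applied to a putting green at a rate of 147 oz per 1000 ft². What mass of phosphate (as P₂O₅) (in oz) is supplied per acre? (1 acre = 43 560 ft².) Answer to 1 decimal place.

P₂O₅ per 1000 ft² = 147 × 52% = 76.44 oz.
Convert to per acre: 76.44 × 43.56 = 3329.73 oz.

3329.7 oz P₂O₅ per acre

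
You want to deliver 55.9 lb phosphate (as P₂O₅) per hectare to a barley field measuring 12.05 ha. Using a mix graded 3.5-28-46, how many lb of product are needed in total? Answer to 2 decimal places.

Product per hectare = 55.9 / 28% = 199.643 lb.
Total product = 199.643 × 12.05 = 2405.696 lb.

2405.70 lb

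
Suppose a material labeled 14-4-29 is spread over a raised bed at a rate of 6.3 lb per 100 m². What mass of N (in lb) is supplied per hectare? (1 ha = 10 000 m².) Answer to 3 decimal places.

88.200 lb N per hectare

nitrogen per 100 m² = 6.3 × 14% = 0.882 lb.
Convert to per hectare: 0.882 × 100 = 88.2 lb.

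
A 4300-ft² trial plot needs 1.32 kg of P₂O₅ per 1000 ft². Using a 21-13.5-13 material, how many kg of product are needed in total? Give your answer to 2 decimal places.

42.04 kg

Product per 1000 ft² = 1.32 / 13.5% = 9.77778 kg.
Total product = 9.77778 × 4300 / 1000 = 42.0444 kg.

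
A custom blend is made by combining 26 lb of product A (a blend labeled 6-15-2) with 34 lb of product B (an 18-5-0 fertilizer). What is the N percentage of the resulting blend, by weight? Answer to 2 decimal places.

12.80% N

Total mass = 26 + 34 = 60 lb.
N mass = 6%×26 + 18%×34 = 7.68 lb.
% N = 7.68 / 60 = 12.8%.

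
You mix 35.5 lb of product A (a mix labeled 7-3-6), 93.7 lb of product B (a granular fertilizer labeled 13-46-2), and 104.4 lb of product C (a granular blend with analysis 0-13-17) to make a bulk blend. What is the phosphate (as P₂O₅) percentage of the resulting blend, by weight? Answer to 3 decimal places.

Total mass = 35.5 + 93.7 + 104.4 = 233.6 lb.
P₂O₅ mass = 3%×35.5 + 46%×93.7 + 13%×104.4 = 57.739 lb.
% P₂O₅ = 57.739 / 233.6 = 24.71704%.

24.717% P₂O₅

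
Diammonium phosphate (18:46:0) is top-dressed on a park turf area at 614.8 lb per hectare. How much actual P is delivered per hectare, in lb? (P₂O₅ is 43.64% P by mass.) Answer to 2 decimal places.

P₂O₅ per hectare = 614.8 × 46% = 282.808 lb.
Elemental P = 282.808 × 0.4364 = 123.417 lb per hectare.

123.42 lb P per hectare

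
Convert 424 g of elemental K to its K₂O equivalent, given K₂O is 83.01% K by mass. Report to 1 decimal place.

K₂O = 424 / 0.8301 = 510.782 g.

510.8 g K₂O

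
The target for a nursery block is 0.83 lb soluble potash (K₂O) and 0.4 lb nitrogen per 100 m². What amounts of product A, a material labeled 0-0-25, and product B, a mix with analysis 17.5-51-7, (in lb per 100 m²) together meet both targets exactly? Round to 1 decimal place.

Let a = lb of product A, b = lb of product B (per 100 m²).
K₂O: 0.25·a + 0.07·b = 0.83
N: 0·a + 0.175·b = 0.4
Solving simultaneously: a = 2.68, b = 2.28571.

2.7 lb product A, 2.3 lb product B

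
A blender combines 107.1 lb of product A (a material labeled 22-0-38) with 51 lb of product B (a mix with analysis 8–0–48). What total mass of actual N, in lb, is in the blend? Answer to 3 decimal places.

27.642 lb N

N mass = 22%×107.1 + 8%×51 = 27.642 lb.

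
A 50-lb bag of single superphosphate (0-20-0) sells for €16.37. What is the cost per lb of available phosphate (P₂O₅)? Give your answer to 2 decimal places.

P₂O₅ in bag = 50 × 20% = 10 lb.
Cost per lb P₂O₅ = €16.37 / 10 = €1.6370.

€1.64 per lb P₂O₅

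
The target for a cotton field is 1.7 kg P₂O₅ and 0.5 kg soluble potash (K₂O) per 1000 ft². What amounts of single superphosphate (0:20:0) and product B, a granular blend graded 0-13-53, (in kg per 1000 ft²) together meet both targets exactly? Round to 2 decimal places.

7.89 kg single superphosphate, 0.94 kg product B

Per-1000 ft² balance (a = single superphosphate, b = product B):
P₂O₅: 0.2·a + 0.13·b = 1.7
K₂O: 0·a + 0.53·b = 0.5
Solving simultaneously: a = 7.88679, b = 0.943396.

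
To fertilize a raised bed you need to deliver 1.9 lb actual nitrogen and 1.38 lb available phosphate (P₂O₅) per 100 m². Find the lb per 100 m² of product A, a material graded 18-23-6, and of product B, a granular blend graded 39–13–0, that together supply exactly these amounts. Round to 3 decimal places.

With a, b = lb per 100 m² of product A and product B:
N: 0.18·a + 0.39·b = 1.9
P₂O₅: 0.23·a + 0.13·b = 1.38
From row1: a = (1.9 − 0.39·b) / 0.18.
Into row2: 0.23·(1.9 − 0.39·b)/0.18 + 0.13·b = 1.38 → b = 2.84465, a = 4.39216.

4.392 lb product A, 2.845 lb product B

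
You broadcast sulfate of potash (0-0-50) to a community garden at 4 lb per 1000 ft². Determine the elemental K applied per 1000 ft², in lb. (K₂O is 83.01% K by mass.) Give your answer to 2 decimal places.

1.66 lb K per thousand sq ft

K₂O per 1000 ft² = 4 × 50% = 2 lb.
Elemental K = 2 × 0.8301 = 1.6602 lb per 1000 ft².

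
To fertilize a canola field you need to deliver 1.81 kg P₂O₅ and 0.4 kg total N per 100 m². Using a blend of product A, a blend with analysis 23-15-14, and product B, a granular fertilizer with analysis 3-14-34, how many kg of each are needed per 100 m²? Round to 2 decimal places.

0.06 kg product A, 12.86 kg product B

Let a = kg of product A, b = kg of product B (per 100 m²).
P₂O₅: 0.15·a + 0.14·b = 1.81
N: 0.23·a + 0.03·b = 0.4
From row1: a = (1.81 − 0.14·b) / 0.15.
Into row2: 0.23·(1.81 − 0.14·b)/0.15 + 0.03·b = 0.4 → b = 12.8628, a = 0.0613718.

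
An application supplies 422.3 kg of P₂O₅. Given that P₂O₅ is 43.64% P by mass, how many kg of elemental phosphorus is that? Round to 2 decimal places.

P = 422.3 × 0.4364 = 184.292 kg.

184.29 kg P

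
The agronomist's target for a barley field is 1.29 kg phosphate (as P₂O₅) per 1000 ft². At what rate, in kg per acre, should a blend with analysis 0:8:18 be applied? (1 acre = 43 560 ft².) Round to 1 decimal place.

702.4 kg of product per acre

Product per 1000 ft² = 1.29 / 8% = 16.125 kg.
Convert to per acre: 16.125 × 43.56 = 702.405 kg.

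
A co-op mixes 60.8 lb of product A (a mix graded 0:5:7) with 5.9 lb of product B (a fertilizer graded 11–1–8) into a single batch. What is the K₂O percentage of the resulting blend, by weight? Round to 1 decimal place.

7.1% K₂O

Total mass = 60.8 + 5.9 = 66.7 lb.
K₂O mass = 7%×60.8 + 8%×5.9 = 4.728 lb.
% K₂O = 4.728 / 66.7 = 7.08846%.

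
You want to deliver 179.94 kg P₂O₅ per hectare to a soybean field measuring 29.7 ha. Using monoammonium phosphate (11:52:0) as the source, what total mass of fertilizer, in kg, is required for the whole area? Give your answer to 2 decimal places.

10277.34 kg

Product per hectare = 179.94 / 52% = 346.038 kg.
Total product = 346.038 × 29.7 = 10277.342 kg.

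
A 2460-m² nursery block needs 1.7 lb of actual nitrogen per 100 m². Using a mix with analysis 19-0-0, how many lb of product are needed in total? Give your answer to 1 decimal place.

Product per 100 m² = 1.7 / 19% = 8.94737 lb.
Total product = 8.94737 × 2460 / 100 = 220.105 lb.

220.1 lb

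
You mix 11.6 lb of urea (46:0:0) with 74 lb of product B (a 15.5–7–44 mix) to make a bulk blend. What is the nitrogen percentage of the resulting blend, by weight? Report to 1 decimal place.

19.6% N

Total mass = 11.6 + 74 = 85.6 lb.
N mass = 46%×11.6 + 15.5%×74 = 16.806 lb.
% N = 16.806 / 85.6 = 19.6332%.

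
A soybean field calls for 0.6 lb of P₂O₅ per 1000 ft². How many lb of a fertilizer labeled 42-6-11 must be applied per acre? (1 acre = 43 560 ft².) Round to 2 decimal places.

Product per 1000 ft² = 0.6 / 6% = 10 lb.
Convert to per acre: 10 × 43.56 = 435.6 lb.

435.60 lb of product per acre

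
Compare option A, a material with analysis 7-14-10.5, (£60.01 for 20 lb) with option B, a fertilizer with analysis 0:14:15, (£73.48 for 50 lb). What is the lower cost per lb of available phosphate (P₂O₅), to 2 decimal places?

option A: P₂O₅ per bag = 20 × 14% = 2.8 lb; cost = 60.01 / 2.8 = £21.4321/lb P₂O₅.
option B: P₂O₅ per bag = 50 × 14% = 7 lb; cost = 73.48 / 7 = £10.4971/lb P₂O₅.
option B is cheaper.

£10.50 per lb P₂O₅ (option B)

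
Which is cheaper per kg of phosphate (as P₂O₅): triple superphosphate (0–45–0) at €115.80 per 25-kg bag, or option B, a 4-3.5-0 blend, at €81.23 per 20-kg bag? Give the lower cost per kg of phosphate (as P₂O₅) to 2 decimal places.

triple superphosphate: P₂O₅ per bag = 25 × 45% = 11.25 kg; cost = 115.80 / 11.25 = €10.2933/kg P₂O₅.
option B: P₂O₅ per bag = 20 × 3.5% = 0.7 kg; cost = 81.23 / 0.7 = €116.0429/kg P₂O₅.
triple superphosphate is cheaper.

€10.29 per kg P₂O₅ (triple superphosphate)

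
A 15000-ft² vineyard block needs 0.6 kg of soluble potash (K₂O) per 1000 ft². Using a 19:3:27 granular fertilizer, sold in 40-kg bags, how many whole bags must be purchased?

1 bags

Product per 1000 ft² = 0.6 / 27% = 2.22222 kg.
Total product = 2.22222 × 15000 / 1000 = 33.3333 kg.
Bags = ⌈33.3333 / 40⌉ = 1.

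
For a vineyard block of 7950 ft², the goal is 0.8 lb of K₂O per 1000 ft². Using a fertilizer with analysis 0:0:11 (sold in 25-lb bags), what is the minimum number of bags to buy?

3 bags

Product per 1000 ft² = 0.8 / 11% = 7.27273 lb.
Total product = 7.27273 × 7950 / 1000 = 57.8182 lb.
Bags = ⌈57.8182 / 25⌉ = 3.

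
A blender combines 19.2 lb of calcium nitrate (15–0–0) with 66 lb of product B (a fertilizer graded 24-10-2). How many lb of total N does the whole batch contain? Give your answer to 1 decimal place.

N mass = 15%×19.2 + 24%×66 = 18.72 lb.

18.7 lb N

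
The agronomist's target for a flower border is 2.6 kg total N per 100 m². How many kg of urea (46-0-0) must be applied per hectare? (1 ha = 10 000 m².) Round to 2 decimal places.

Product per 100 m² = 2.6 / 46% = 5.65217 kg.
Convert to per hectare: 5.65217 × 100 = 565.217 kg.

565.22 kg of product per hectare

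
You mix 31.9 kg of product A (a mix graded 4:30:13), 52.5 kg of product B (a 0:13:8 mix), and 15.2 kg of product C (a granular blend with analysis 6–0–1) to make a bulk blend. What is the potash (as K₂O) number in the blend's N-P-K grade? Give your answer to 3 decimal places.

8.533% K₂O

Total mass = 31.9 + 52.5 + 15.2 = 99.6 kg.
K₂O mass = 13%×31.9 + 8%×52.5 + 1%×15.2 = 8.499 kg.
% K₂O = 8.499 / 99.6 = 8.53313%.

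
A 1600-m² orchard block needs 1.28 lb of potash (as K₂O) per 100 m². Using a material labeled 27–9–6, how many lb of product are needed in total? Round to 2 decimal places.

341.33 lb

Product per 100 m² = 1.28 / 6% = 21.3333 lb.
Total product = 21.3333 × 1600 / 100 = 341.333 lb.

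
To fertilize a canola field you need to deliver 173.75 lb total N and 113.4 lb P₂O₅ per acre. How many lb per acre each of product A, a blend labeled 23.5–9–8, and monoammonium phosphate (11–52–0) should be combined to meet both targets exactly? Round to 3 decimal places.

Let a = lb of product A, b = lb of monoammonium phosphate (per acre).
N: 0.235·a + 0.11·b = 173.75
P₂O₅: 0.09·a + 0.52·b = 113.4
Eliminate a: (row1) − 0.235/0.09·(row2) → -1.24778·b = -122.35, so b = 98.0543.
Back-substitute: a = (173.75 − 0.11·98.0543) / 0.235 = 693.4639.

693.464 lb product A, 98.054 lb monoammonium phosphate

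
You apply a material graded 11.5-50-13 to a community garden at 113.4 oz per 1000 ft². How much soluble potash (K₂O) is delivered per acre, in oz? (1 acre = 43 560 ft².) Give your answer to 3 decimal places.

642.162 oz K₂O per acre

K₂O per 1000 ft² = 113.4 × 13% = 14.742 oz.
Convert to per acre: 14.742 × 43.56 = 642.1615 oz.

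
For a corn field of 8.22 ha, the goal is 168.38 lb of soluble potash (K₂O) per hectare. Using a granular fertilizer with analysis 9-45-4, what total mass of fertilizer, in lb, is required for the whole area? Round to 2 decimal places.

Product per hectare = 168.38 / 4% = 4209.5 lb.
Total product = 4209.5 × 8.22 = 34602.09 lb.

34602.09 lb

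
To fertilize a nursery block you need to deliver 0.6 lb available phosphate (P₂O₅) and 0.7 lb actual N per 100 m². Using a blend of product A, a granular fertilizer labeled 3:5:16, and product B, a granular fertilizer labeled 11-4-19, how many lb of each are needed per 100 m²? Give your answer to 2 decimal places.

8.84 lb product A, 3.95 lb product B

With a, b = lb per 100 m² of product A and product B:
P₂O₅: 0.05·a + 0.04·b = 0.6
N: 0.03·a + 0.11·b = 0.7
Solving simultaneously: a = 8.83721, b = 3.95349.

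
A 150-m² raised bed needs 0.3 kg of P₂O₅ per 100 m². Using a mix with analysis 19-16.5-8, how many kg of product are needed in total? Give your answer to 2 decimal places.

Product per 100 m² = 0.3 / 16.5% = 1.81818 kg.
Total product = 1.81818 × 150 / 100 = 2.72727 kg.

2.73 kg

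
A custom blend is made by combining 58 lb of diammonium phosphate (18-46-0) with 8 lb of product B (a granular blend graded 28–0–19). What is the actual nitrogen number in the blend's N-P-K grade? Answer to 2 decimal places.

19.21% N

Total mass = 58 + 8 = 66 lb.
N mass = 18%×58 + 28%×8 = 12.68 lb.
% N = 12.68 / 66 = 19.2121%.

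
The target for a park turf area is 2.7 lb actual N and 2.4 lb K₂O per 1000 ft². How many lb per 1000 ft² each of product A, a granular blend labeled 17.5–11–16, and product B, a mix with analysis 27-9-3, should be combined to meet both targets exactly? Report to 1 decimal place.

Let a = lb of product A, b = lb of product B (per 1000 ft²).
N: 0.175·a + 0.27·b = 2.7
K₂O: 0.16·a + 0.03·b = 2.4
Solving simultaneously: a = 14.9407, b = 0.316206.

14.9 lb product A, 0.3 lb product B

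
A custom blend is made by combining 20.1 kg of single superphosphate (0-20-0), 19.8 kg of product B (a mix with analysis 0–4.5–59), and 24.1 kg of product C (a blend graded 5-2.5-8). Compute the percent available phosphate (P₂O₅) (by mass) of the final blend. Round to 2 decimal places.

8.61% P₂O₅

Total mass = 20.1 + 19.8 + 24.1 = 64 kg.
P₂O₅ mass = 20%×20.1 + 4.5%×19.8 + 2.5%×24.1 = 5.5135 kg.
% P₂O₅ = 5.5135 / 64 = 8.61484%.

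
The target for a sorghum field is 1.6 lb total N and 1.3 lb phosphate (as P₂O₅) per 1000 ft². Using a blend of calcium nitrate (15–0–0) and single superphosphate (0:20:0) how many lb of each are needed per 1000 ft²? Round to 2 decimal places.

Per-1000 ft² balance (a = calcium nitrate, b = single superphosphate):
N: 0.15·a + 0·b = 1.6
P₂O₅: 0·a + 0.2·b = 1.3
Solving simultaneously: a = 10.6667, b = 6.5.

10.67 lb calcium nitrate, 6.50 lb single superphosphate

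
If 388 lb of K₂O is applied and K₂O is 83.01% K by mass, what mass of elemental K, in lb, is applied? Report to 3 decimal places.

K = 388 × 0.8301 = 322.0788 lb.

322.079 lb K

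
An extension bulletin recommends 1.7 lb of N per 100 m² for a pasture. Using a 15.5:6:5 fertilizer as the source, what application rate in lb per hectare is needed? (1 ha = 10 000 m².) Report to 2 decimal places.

1096.77 lb of product per hectare

Product per 100 m² = 1.7 / 15.5% = 10.9677 lb.
Convert to per hectare: 10.9677 × 100 = 1096.774 lb.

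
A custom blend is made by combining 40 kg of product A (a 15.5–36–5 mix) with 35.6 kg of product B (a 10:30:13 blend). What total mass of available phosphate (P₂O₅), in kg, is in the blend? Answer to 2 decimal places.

P₂O₅ mass = 36%×40 + 30%×35.6 = 25.08 kg.

25.08 kg P₂O₅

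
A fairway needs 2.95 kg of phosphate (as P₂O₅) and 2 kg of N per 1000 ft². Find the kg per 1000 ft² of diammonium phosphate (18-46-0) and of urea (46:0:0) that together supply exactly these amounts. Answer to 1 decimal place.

Per-1000 ft² balance (a = diammonium phosphate, b = urea):
P₂O₅: 0.46·a + 0·b = 2.95
N: 0.18·a + 0.46·b = 2
Eliminate a: (row1) − 0.46/0.18·(row2) → -1.17556·b = -2.16111, so b = 1.83837.
Back-substitute: a = (2.95 − 0·1.83837) / 0.46 = 6.41304.

6.4 kg diammonium phosphate, 1.8 kg urea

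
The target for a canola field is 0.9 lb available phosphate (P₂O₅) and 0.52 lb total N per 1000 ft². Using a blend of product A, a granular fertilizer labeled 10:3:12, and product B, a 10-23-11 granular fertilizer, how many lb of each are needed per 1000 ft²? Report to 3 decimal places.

1.480 lb product A, 3.720 lb product B

With a, b = lb per 1000 ft² of product A and product B:
P₂O₅: 0.03·a + 0.23·b = 0.9
N: 0.1·a + 0.1·b = 0.52
Solving simultaneously: a = 1.48, b = 3.72.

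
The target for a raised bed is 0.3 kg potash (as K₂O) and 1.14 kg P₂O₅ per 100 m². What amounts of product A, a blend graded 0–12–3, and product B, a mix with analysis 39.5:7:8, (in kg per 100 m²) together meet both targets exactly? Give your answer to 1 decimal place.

Let a = kg of product A, b = kg of product B (per 100 m²).
K₂O: 0.03·a + 0.08·b = 0.3
P₂O₅: 0.12·a + 0.07·b = 1.14
From row1: a = (0.3 − 0.08·b) / 0.03.
Into row2: 0.12·(0.3 − 0.08·b)/0.03 + 0.07·b = 1.14 → b = 0.24, a = 9.36.

9.4 kg product A, 0.2 kg product B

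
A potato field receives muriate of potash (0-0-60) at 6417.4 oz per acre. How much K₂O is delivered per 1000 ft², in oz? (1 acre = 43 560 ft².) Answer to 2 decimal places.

88.39 oz K₂O per thousand sq ft

K₂O per acre = 6417.4 × 60% = 3850.44 oz.
Convert to per 1000 ft²: 3850.44 × 0.0229568 = 88.3939 oz.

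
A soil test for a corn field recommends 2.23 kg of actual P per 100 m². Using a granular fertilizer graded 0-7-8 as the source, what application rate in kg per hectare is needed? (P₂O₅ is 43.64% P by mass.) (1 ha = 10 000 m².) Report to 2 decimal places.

7299.99 kg of product per hectare

As P₂O₅: 2.23 / 0.4364 = 5.10999 kg per 100 m².
Product per 100 m² = 5.10999 / 7% = 72.9999 kg.
Convert to per hectare: 72.9999 × 100 = 7299.987 kg.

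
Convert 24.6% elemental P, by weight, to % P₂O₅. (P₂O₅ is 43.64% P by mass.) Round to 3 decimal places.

%P₂O₅ = 24.6 / 0.4364 = 56.3703%.

56.370% P₂O₅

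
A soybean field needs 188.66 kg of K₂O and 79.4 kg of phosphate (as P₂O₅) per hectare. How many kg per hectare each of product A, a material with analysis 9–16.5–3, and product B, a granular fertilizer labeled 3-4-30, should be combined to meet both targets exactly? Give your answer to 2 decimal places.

With a, b = kg per hectare of product A and product B:
K₂O: 0.03·a + 0.3·b = 188.66
P₂O₅: 0.165·a + 0.04·b = 79.4
Eliminate b: (row1) − 0.3/0.04·(row2) → -1.2075·a = -406.84, so a = 336.928.
Then b = (79.4 − 0.165·336.928) / 0.04 = 595.174.

336.93 kg product A, 595.17 kg product B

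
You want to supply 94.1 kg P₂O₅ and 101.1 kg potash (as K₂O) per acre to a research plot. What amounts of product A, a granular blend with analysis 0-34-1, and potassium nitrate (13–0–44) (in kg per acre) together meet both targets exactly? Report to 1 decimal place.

Per-acre balance (a = product A, b = potassium nitrate):
P₂O₅: 0.34·a + 0·b = 94.1
K₂O: 0.01·a + 0.44·b = 101.1
From row1: a = (94.1 − 0·b) / 0.34.
Into row2: 0.01·(94.1 − 0·b)/0.34 + 0.44·b = 101.1 → b = 223.483, a = 276.765.

276.8 kg product A, 223.5 kg potassium nitrate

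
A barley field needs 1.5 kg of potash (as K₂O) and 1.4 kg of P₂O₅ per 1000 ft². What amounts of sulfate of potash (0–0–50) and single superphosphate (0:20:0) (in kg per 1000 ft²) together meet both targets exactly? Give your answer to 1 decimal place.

With a, b = kg per 1000 ft² of sulfate of potash and single superphosphate:
K₂O: 0.5·a + 0·b = 1.5
P₂O₅: 0·a + 0.2·b = 1.4
Solving simultaneously: a = 3, b = 7.

3.0 kg sulfate of potash, 7.0 kg single superphosphate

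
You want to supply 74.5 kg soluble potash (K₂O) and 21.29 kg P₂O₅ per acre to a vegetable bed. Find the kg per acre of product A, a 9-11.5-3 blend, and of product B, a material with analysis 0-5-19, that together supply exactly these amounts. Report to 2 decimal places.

Let a = kg of product A, b = kg of product B (per acre).
K₂O: 0.03·a + 0.19·b = 74.5
P₂O₅: 0.115·a + 0.05·b = 21.29
Eliminate b: (row1) − 0.19/0.05·(row2) → -0.407·a = -6.402, so a = 15.7297.
Then b = (21.29 − 0.115·15.7297) / 0.05 = 389.622.

15.73 kg product A, 389.62 kg product B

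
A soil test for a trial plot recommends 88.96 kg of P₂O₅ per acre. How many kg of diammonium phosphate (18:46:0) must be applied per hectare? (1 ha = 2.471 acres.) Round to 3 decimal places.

477.870 kg of product per hectare

Product per acre = 88.96 / 46% = 193.391 kg.
Convert to per hectare: 193.391 × 2.471 = 477.8699 kg.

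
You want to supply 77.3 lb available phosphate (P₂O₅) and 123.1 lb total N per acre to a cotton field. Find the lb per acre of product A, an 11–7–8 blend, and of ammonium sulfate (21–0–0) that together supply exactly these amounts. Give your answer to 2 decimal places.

Per-acre balance (a = product A, b = ammonium sulfate):
P₂O₅: 0.07·a + 0·b = 77.3
N: 0.11·a + 0.21·b = 123.1
Eliminate a: (row1) − 0.07/0.11·(row2) → -0.133636·b = -1.03636, so b = 7.7551.
Back-substitute: a = (77.3 − 0·7.7551) / 0.07 = 1104.286.

1104.29 lb product A, 7.76 lb ammonium sulfate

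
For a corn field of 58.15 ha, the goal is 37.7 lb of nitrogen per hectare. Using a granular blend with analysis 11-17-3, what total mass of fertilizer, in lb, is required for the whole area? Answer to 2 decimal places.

19929.59 lb

Product per hectare = 37.7 / 11% = 342.727 lb.
Total product = 342.727 × 58.15 = 19929.591 lb.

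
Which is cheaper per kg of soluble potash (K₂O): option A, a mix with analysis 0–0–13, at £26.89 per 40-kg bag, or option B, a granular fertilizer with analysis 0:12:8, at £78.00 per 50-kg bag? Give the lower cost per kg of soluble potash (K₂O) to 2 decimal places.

option A: K₂O per bag = 40 × 13% = 5.2 kg; cost = 26.89 / 5.2 = £5.1712/kg K₂O.
option B: K₂O per bag = 50 × 8% = 4 kg; cost = 78.00 / 4 = £19.5000/kg K₂O.
option A is cheaper.

£5.17 per kg K₂O (option A)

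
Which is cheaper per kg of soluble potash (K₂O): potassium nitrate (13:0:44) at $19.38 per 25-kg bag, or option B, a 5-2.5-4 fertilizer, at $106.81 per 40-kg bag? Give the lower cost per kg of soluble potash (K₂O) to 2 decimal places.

potassium nitrate: K₂O per bag = 25 × 44% = 11 kg; cost = 19.38 / 11 = $1.7618/kg K₂O.
option B: K₂O per bag = 40 × 4% = 1.6 kg; cost = 106.81 / 1.6 = $66.7562/kg K₂O.
potassium nitrate is cheaper.

$1.76 per kg K₂O (potassium nitrate)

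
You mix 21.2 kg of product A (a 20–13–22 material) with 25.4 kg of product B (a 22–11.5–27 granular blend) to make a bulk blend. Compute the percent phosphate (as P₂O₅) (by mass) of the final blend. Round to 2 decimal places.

Total mass = 21.2 + 25.4 = 46.6 kg.
P₂O₅ mass = 13%×21.2 + 11.5%×25.4 = 5.677 kg.
% P₂O₅ = 5.677 / 46.6 = 12.1824%.

12.18% P₂O₅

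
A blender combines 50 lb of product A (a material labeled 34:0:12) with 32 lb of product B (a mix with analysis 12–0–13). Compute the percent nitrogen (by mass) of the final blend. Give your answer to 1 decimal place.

Total mass = 50 + 32 = 82 lb.
N mass = 34%×50 + 12%×32 = 20.84 lb.
% N = 20.84 / 82 = 25.4146%.

25.4% N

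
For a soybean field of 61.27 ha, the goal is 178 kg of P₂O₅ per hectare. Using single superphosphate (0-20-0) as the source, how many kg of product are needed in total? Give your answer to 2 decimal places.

54530.30 kg

Product per hectare = 178 / 20% = 890 kg.
Total product = 890 × 61.27 = 54530.3 kg.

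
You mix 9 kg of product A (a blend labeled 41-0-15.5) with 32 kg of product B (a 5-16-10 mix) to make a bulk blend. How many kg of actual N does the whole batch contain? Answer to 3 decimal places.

N mass = 41%×9 + 5%×32 = 5.29 kg.

5.290 kg N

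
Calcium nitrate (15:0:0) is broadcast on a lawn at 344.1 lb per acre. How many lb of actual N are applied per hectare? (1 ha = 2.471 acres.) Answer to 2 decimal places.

127.54 lb N per hectare

nitrogen per acre = 344.1 × 15% = 51.615 lb.
Convert to per hectare: 51.615 × 2.471 = 127.541 lb.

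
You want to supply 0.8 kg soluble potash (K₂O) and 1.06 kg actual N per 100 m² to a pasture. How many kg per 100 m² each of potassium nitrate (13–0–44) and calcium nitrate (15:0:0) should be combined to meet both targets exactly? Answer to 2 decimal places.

1.82 kg potassium nitrate, 5.49 kg calcium nitrate

Per-100 m² balance (a = potassium nitrate, b = calcium nitrate):
K₂O: 0.44·a + 0·b = 0.8
N: 0.13·a + 0.15·b = 1.06
From row1: a = (0.8 − 0·b) / 0.44.
Into row2: 0.13·(0.8 − 0·b)/0.44 + 0.15·b = 1.06 → b = 5.49091, a = 1.81818.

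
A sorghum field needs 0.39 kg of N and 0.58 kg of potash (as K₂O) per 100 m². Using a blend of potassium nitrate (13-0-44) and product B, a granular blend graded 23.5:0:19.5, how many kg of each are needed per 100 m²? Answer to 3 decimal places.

0.772 kg potassium nitrate, 1.233 kg product B

With a, b = kg per 100 m² of potassium nitrate and product B:
N: 0.13·a + 0.235·b = 0.39
K₂O: 0.44·a + 0.195·b = 0.58
Solving simultaneously: a = 0.771941, b = 1.23254.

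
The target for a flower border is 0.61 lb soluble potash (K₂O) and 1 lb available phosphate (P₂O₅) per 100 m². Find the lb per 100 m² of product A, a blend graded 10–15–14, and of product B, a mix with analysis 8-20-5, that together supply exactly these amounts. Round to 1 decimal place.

3.5 lb product A, 2.4 lb product B

Per-100 m² balance (a = product A, b = product B):
K₂O: 0.14·a + 0.05·b = 0.61
P₂O₅: 0.15·a + 0.2·b = 1
Solving simultaneously: a = 3.5122, b = 2.36585.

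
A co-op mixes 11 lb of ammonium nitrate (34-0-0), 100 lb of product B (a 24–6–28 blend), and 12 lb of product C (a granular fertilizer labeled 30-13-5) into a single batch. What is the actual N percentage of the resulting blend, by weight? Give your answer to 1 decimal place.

25.5% N

Total mass = 11 + 100 + 12 = 123 lb.
N mass = 34%×11 + 24%×100 + 30%×12 = 31.34 lb.
% N = 31.34 / 123 = 25.4797%.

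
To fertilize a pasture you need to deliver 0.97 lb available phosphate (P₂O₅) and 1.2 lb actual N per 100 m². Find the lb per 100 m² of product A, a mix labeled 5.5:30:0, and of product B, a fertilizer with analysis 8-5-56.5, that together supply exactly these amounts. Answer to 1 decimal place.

0.8 lb product A, 14.4 lb product B

Let a = lb of product A, b = lb of product B (per 100 m²).
P₂O₅: 0.3·a + 0.05·b = 0.97
N: 0.055·a + 0.08·b = 1.2
Eliminate b: (row1) − 0.05/0.08·(row2) → 0.265625·a = 0.22, so a = 0.828235.
Then b = (1.2 − 0.055·0.828235) / 0.08 = 14.4306.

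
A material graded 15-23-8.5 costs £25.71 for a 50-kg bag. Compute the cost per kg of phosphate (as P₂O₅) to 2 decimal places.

P₂O₅ in bag = 50 × 23% = 11.5 kg.
Cost per kg P₂O₅ = £25.71 / 11.5 = £2.2357.

£2.24 per kg P₂O₅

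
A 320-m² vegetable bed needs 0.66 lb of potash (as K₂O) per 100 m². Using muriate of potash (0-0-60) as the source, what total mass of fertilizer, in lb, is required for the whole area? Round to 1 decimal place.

3.5 lb

Product per 100 m² = 0.66 / 60% = 1.1 lb.
Total product = 1.1 × 320 / 100 = 3.52 lb.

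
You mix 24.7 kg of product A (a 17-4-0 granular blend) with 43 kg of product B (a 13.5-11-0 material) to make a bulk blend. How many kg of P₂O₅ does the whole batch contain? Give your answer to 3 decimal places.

5.718 kg P₂O₅

P₂O₅ mass = 4%×24.7 + 11%×43 = 5.718 kg.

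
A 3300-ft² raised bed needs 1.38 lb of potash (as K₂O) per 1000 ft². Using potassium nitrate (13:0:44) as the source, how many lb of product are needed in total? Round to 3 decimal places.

10.350 lb

Product per 1000 ft² = 1.38 / 44% = 3.13636 lb.
Total product = 3.13636 × 3300 / 1000 = 10.35 lb.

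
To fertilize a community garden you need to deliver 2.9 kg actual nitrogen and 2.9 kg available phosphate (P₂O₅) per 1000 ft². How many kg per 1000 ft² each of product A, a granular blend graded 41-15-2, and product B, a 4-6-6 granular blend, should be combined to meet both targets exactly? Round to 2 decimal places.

3.12 kg product A, 40.54 kg product B

Per-1000 ft² balance (a = product A, b = product B):
N: 0.41·a + 0.04·b = 2.9
P₂O₅: 0.15·a + 0.06·b = 2.9
Eliminate a: (row1) − 0.41/0.15·(row2) → -0.124·b = -5.02667, so b = 40.5376.
Back-substitute: a = (2.9 − 0.04·40.5376) / 0.41 = 3.11828.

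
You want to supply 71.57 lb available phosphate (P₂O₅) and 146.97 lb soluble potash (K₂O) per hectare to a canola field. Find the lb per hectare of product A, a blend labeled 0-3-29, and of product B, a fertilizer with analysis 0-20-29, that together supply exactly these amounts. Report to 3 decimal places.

175.227 lb product A, 331.566 lb product B

Per-hectare balance (a = product A, b = product B):
P₂O₅: 0.03·a + 0.2·b = 71.57
K₂O: 0.29·a + 0.29·b = 146.97
Solving simultaneously: a = 175.2272, b = 331.5659.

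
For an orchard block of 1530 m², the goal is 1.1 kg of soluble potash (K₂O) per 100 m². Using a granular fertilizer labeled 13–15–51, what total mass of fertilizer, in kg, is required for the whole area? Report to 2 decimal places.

33.00 kg

Product per 100 m² = 1.1 / 51% = 2.15686 kg.
Total product = 2.15686 × 1530 / 100 = 33 kg.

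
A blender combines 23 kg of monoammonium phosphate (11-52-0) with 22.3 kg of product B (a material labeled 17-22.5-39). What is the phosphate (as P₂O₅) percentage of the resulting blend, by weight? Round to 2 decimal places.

Total mass = 23 + 22.3 = 45.3 kg.
P₂O₅ mass = 52%×23 + 22.5%×22.3 = 16.9775 kg.
% P₂O₅ = 16.9775 / 45.3 = 37.4779%.

37.48% P₂O₅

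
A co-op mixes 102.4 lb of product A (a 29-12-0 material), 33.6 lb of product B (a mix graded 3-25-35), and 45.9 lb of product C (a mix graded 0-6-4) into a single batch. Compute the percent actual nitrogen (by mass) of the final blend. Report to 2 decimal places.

Total mass = 102.4 + 33.6 + 45.9 = 181.9 lb.
N mass = 29%×102.4 + 3%×33.6 + 0%×45.9 = 30.704 lb.
% N = 30.704 / 181.9 = 16.8796%.

16.88% N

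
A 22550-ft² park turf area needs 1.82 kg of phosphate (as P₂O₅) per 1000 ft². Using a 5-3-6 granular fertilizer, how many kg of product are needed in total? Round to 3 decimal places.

1368.033 kg

Product per 1000 ft² = 1.82 / 3% = 60.6667 kg.
Total product = 60.6667 × 22550 / 1000 = 1368.0333 kg.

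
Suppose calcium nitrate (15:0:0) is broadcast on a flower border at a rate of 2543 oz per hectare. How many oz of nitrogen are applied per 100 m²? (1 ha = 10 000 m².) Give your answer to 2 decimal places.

nitrogen per hectare = 2543 × 15% = 381.45 oz.
Convert to per 100 m²: 381.45 × 0.01 = 3.8145 oz.

3.81 oz N per hundred sq m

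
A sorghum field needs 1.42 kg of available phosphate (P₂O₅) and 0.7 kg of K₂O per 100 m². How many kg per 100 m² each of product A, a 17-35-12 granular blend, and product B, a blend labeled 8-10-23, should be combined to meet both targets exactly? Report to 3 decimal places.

3.746 kg product A, 1.089 kg product B

With a, b = kg per 100 m² of product A and product B:
P₂O₅: 0.35·a + 0.1·b = 1.42
K₂O: 0.12·a + 0.23·b = 0.7
From row1: a = (1.42 − 0.1·b) / 0.35.
Into row2: 0.12·(1.42 − 0.1·b)/0.35 + 0.23·b = 0.7 → b = 1.08905, a = 3.74599.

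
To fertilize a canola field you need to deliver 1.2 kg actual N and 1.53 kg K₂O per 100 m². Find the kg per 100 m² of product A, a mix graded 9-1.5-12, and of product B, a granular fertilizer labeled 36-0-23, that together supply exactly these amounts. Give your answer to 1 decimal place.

12.2 kg product A, 0.3 kg product B

With a, b = kg per 100 m² of product A and product B:
N: 0.09·a + 0.36·b = 1.2
K₂O: 0.12·a + 0.23·b = 1.53
Eliminate b: (row1) − 0.36/0.23·(row2) → -0.0978261·a = -1.19478, so a = 12.2133.
Then b = (1.53 − 0.12·12.2133) / 0.23 = 0.28.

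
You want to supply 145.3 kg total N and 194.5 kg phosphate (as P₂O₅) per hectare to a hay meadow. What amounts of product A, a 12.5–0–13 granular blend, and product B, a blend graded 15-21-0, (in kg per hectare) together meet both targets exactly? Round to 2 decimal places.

With a, b = kg per hectare of product A and product B:
N: 0.125·a + 0.15·b = 145.3
P₂O₅: 0·a + 0.21·b = 194.5
Solving simultaneously: a = 50.9714, b = 926.1905.

50.97 kg product A, 926.19 kg product B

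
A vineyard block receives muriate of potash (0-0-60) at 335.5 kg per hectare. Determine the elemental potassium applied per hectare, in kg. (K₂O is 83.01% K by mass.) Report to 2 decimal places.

K₂O per hectare = 335.5 × 60% = 201.3 kg.
Elemental K = 201.3 × 0.8301 = 167.099 kg per hectare.

167.10 kg K per hectare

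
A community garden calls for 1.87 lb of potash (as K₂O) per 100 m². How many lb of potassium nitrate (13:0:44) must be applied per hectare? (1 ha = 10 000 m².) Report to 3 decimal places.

425.000 lb of product per hectare

Product per 100 m² = 1.87 / 44% = 4.25 lb.
Convert to per hectare: 4.25 × 100 = 425 lb.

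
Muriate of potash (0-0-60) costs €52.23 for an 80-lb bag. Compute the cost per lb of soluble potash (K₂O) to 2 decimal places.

€1.09 per lb K₂O

K₂O in bag = 80 × 60% = 48 lb.
Cost per lb K₂O = €52.23 / 48 = €1.0881.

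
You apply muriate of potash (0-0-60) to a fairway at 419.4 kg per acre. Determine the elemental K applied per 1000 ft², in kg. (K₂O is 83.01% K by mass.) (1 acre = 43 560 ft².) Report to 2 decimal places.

4.80 kg K per thousand sq ft

K₂O per acre = 419.4 × 60% = 251.64 kg.
Elemental K = 251.64 × 0.8301 = 208.886 kg per acre.
Convert to per 1000 ft²: 208.886 × 0.0229568 = 4.79537 kg.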